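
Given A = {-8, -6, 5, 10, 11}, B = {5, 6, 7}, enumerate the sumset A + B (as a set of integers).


A + B = {a + b : a ∈ A, b ∈ B}.
Enumerate all |A|·|B| = 5·3 = 15 pairs (a, b) and collect distinct sums.
a = -8: -8+5=-3, -8+6=-2, -8+7=-1
a = -6: -6+5=-1, -6+6=0, -6+7=1
a = 5: 5+5=10, 5+6=11, 5+7=12
a = 10: 10+5=15, 10+6=16, 10+7=17
a = 11: 11+5=16, 11+6=17, 11+7=18
Collecting distinct sums: A + B = {-3, -2, -1, 0, 1, 10, 11, 12, 15, 16, 17, 18}
|A + B| = 12

A + B = {-3, -2, -1, 0, 1, 10, 11, 12, 15, 16, 17, 18}


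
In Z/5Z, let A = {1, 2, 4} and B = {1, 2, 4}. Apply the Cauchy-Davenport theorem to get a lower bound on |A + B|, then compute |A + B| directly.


Cauchy-Davenport: |A + B| ≥ min(p, |A| + |B| - 1) for A, B nonempty in Z/pZ.
|A| = 3, |B| = 3, p = 5.
CD lower bound = min(5, 3 + 3 - 1) = min(5, 5) = 5.
Compute A + B mod 5 directly:
a = 1: 1+1=2, 1+2=3, 1+4=0
a = 2: 2+1=3, 2+2=4, 2+4=1
a = 4: 4+1=0, 4+2=1, 4+4=3
A + B = {0, 1, 2, 3, 4}, so |A + B| = 5.
Verify: 5 ≥ 5? Yes ✓.

CD lower bound = 5, actual |A + B| = 5.


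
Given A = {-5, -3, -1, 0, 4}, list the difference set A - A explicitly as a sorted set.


A - A = {a - a' : a, a' ∈ A}.
Compute a - a' for each ordered pair (a, a'):
a = -5: -5--5=0, -5--3=-2, -5--1=-4, -5-0=-5, -5-4=-9
a = -3: -3--5=2, -3--3=0, -3--1=-2, -3-0=-3, -3-4=-7
a = -1: -1--5=4, -1--3=2, -1--1=0, -1-0=-1, -1-4=-5
a = 0: 0--5=5, 0--3=3, 0--1=1, 0-0=0, 0-4=-4
a = 4: 4--5=9, 4--3=7, 4--1=5, 4-0=4, 4-4=0
Collecting distinct values (and noting 0 appears from a-a):
A - A = {-9, -7, -5, -4, -3, -2, -1, 0, 1, 2, 3, 4, 5, 7, 9}
|A - A| = 15

A - A = {-9, -7, -5, -4, -3, -2, -1, 0, 1, 2, 3, 4, 5, 7, 9}


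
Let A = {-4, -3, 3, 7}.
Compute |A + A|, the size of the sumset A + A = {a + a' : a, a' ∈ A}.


A + A = {a + a' : a, a' ∈ A}; |A| = 4.
General bounds: 2|A| - 1 ≤ |A + A| ≤ |A|(|A|+1)/2, i.e. 7 ≤ |A + A| ≤ 10.
Lower bound 2|A|-1 is attained iff A is an arithmetic progression.
Enumerate sums a + a' for a ≤ a' (symmetric, so this suffices):
a = -4: -4+-4=-8, -4+-3=-7, -4+3=-1, -4+7=3
a = -3: -3+-3=-6, -3+3=0, -3+7=4
a = 3: 3+3=6, 3+7=10
a = 7: 7+7=14
Distinct sums: {-8, -7, -6, -1, 0, 3, 4, 6, 10, 14}
|A + A| = 10

|A + A| = 10


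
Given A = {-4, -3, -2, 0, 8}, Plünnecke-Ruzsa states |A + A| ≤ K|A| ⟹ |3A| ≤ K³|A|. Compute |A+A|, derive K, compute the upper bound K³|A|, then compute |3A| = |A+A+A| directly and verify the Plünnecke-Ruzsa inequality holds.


|A| = 5.
Step 1: Compute A + A by enumerating all 25 pairs.
A + A = {-8, -7, -6, -5, -4, -3, -2, 0, 4, 5, 6, 8, 16}, so |A + A| = 13.
Step 2: Doubling constant K = |A + A|/|A| = 13/5 = 13/5 ≈ 2.6000.
Step 3: Plünnecke-Ruzsa gives |3A| ≤ K³·|A| = (2.6000)³ · 5 ≈ 87.8800.
Step 4: Compute 3A = A + A + A directly by enumerating all triples (a,b,c) ∈ A³; |3A| = 24.
Step 5: Check 24 ≤ 87.8800? Yes ✓.

K = 13/5, Plünnecke-Ruzsa bound K³|A| ≈ 87.8800, |3A| = 24, inequality holds.


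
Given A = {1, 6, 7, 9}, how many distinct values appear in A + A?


A + A = {a + a' : a, a' ∈ A}; |A| = 4.
General bounds: 2|A| - 1 ≤ |A + A| ≤ |A|(|A|+1)/2, i.e. 7 ≤ |A + A| ≤ 10.
Lower bound 2|A|-1 is attained iff A is an arithmetic progression.
Enumerate sums a + a' for a ≤ a' (symmetric, so this suffices):
a = 1: 1+1=2, 1+6=7, 1+7=8, 1+9=10
a = 6: 6+6=12, 6+7=13, 6+9=15
a = 7: 7+7=14, 7+9=16
a = 9: 9+9=18
Distinct sums: {2, 7, 8, 10, 12, 13, 14, 15, 16, 18}
|A + A| = 10

|A + A| = 10


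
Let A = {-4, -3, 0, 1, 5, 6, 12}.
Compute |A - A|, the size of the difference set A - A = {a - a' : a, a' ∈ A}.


A - A = {a - a' : a, a' ∈ A}; |A| = 7.
Bounds: 2|A|-1 ≤ |A - A| ≤ |A|² - |A| + 1, i.e. 13 ≤ |A - A| ≤ 43.
Note: 0 ∈ A - A always (from a - a). The set is symmetric: if d ∈ A - A then -d ∈ A - A.
Enumerate nonzero differences d = a - a' with a > a' (then include -d):
Positive differences: {1, 3, 4, 5, 6, 7, 8, 9, 10, 11, 12, 15, 16}
Full difference set: {0} ∪ (positive diffs) ∪ (negative diffs).
|A - A| = 1 + 2·13 = 27 (matches direct enumeration: 27).

|A - A| = 27


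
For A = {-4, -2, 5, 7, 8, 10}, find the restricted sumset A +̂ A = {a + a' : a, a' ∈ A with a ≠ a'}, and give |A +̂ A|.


Restricted sumset: A +̂ A = {a + a' : a ∈ A, a' ∈ A, a ≠ a'}.
Equivalently, take A + A and drop any sum 2a that is achievable ONLY as a + a for a ∈ A (i.e. sums representable only with equal summands).
Enumerate pairs (a, a') with a < a' (symmetric, so each unordered pair gives one sum; this covers all a ≠ a'):
  -4 + -2 = -6
  -4 + 5 = 1
  -4 + 7 = 3
  -4 + 8 = 4
  -4 + 10 = 6
  -2 + 5 = 3
  -2 + 7 = 5
  -2 + 8 = 6
  -2 + 10 = 8
  5 + 7 = 12
  5 + 8 = 13
  5 + 10 = 15
  7 + 8 = 15
  7 + 10 = 17
  8 + 10 = 18
Collected distinct sums: {-6, 1, 3, 4, 5, 6, 8, 12, 13, 15, 17, 18}
|A +̂ A| = 12
(Reference bound: |A +̂ A| ≥ 2|A| - 3 for |A| ≥ 2, with |A| = 6 giving ≥ 9.)

|A +̂ A| = 12


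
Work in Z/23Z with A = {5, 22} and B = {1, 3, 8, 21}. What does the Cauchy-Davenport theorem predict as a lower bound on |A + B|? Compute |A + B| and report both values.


Cauchy-Davenport: |A + B| ≥ min(p, |A| + |B| - 1) for A, B nonempty in Z/pZ.
|A| = 2, |B| = 4, p = 23.
CD lower bound = min(23, 2 + 4 - 1) = min(23, 5) = 5.
Compute A + B mod 23 directly:
a = 5: 5+1=6, 5+3=8, 5+8=13, 5+21=3
a = 22: 22+1=0, 22+3=2, 22+8=7, 22+21=20
A + B = {0, 2, 3, 6, 7, 8, 13, 20}, so |A + B| = 8.
Verify: 8 ≥ 5? Yes ✓.

CD lower bound = 5, actual |A + B| = 8.


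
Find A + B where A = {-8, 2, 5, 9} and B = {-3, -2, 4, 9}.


A + B = {a + b : a ∈ A, b ∈ B}.
Enumerate all |A|·|B| = 4·4 = 16 pairs (a, b) and collect distinct sums.
a = -8: -8+-3=-11, -8+-2=-10, -8+4=-4, -8+9=1
a = 2: 2+-3=-1, 2+-2=0, 2+4=6, 2+9=11
a = 5: 5+-3=2, 5+-2=3, 5+4=9, 5+9=14
a = 9: 9+-3=6, 9+-2=7, 9+4=13, 9+9=18
Collecting distinct sums: A + B = {-11, -10, -4, -1, 0, 1, 2, 3, 6, 7, 9, 11, 13, 14, 18}
|A + B| = 15

A + B = {-11, -10, -4, -1, 0, 1, 2, 3, 6, 7, 9, 11, 13, 14, 18}


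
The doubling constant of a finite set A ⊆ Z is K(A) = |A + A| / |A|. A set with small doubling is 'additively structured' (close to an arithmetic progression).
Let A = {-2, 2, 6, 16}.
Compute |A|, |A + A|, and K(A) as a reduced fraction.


|A| = 4.
Compute A + A by enumerating all 16 pairs.
A + A = {-4, 0, 4, 8, 12, 14, 18, 22, 32}, so |A + A| = 9.
K = |A + A| / |A| = 9/4 (already in lowest terms) ≈ 2.2500.
Reference: AP of size 4 gives K = 7/4 ≈ 1.7500; a fully generic set of size 4 gives K ≈ 2.5000.

|A| = 4, |A + A| = 9, K = 9/4.


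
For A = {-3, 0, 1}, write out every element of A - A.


A - A = {a - a' : a, a' ∈ A}.
Compute a - a' for each ordered pair (a, a'):
a = -3: -3--3=0, -3-0=-3, -3-1=-4
a = 0: 0--3=3, 0-0=0, 0-1=-1
a = 1: 1--3=4, 1-0=1, 1-1=0
Collecting distinct values (and noting 0 appears from a-a):
A - A = {-4, -3, -1, 0, 1, 3, 4}
|A - A| = 7

A - A = {-4, -3, -1, 0, 1, 3, 4}


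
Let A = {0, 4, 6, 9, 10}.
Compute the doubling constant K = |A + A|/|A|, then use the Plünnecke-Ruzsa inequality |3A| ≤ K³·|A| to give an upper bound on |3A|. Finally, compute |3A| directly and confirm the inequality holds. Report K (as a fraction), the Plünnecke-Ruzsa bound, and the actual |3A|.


|A| = 5.
Step 1: Compute A + A by enumerating all 25 pairs.
A + A = {0, 4, 6, 8, 9, 10, 12, 13, 14, 15, 16, 18, 19, 20}, so |A + A| = 14.
Step 2: Doubling constant K = |A + A|/|A| = 14/5 = 14/5 ≈ 2.8000.
Step 3: Plünnecke-Ruzsa gives |3A| ≤ K³·|A| = (2.8000)³ · 5 ≈ 109.7600.
Step 4: Compute 3A = A + A + A directly by enumerating all triples (a,b,c) ∈ A³; |3A| = 25.
Step 5: Check 25 ≤ 109.7600? Yes ✓.

K = 14/5, Plünnecke-Ruzsa bound K³|A| ≈ 109.7600, |3A| = 25, inequality holds.


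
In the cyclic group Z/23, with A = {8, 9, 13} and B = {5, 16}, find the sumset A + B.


Work in Z/23Z: reduce every sum a + b modulo 23.
Enumerate all 6 pairs:
a = 8: 8+5=13, 8+16=1
a = 9: 9+5=14, 9+16=2
a = 13: 13+5=18, 13+16=6
Distinct residues collected: {1, 2, 6, 13, 14, 18}
|A + B| = 6 (out of 23 total residues).

A + B = {1, 2, 6, 13, 14, 18}


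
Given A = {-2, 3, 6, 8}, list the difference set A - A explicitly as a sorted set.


A - A = {a - a' : a, a' ∈ A}.
Compute a - a' for each ordered pair (a, a'):
a = -2: -2--2=0, -2-3=-5, -2-6=-8, -2-8=-10
a = 3: 3--2=5, 3-3=0, 3-6=-3, 3-8=-5
a = 6: 6--2=8, 6-3=3, 6-6=0, 6-8=-2
a = 8: 8--2=10, 8-3=5, 8-6=2, 8-8=0
Collecting distinct values (and noting 0 appears from a-a):
A - A = {-10, -8, -5, -3, -2, 0, 2, 3, 5, 8, 10}
|A - A| = 11

A - A = {-10, -8, -5, -3, -2, 0, 2, 3, 5, 8, 10}


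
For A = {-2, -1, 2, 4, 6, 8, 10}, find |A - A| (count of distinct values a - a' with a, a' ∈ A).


A - A = {a - a' : a, a' ∈ A}; |A| = 7.
Bounds: 2|A|-1 ≤ |A - A| ≤ |A|² - |A| + 1, i.e. 13 ≤ |A - A| ≤ 43.
Note: 0 ∈ A - A always (from a - a). The set is symmetric: if d ∈ A - A then -d ∈ A - A.
Enumerate nonzero differences d = a - a' with a > a' (then include -d):
Positive differences: {1, 2, 3, 4, 5, 6, 7, 8, 9, 10, 11, 12}
Full difference set: {0} ∪ (positive diffs) ∪ (negative diffs).
|A - A| = 1 + 2·12 = 25 (matches direct enumeration: 25).

|A - A| = 25


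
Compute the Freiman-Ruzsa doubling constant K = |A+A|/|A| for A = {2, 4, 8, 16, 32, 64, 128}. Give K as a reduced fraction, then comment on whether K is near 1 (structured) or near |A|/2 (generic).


|A| = 7.
Compute A + A by enumerating all 49 pairs.
A + A = {4, 6, 8, 10, 12, 16, 18, 20, 24, 32, 34, 36, 40, 48, 64, 66, 68, 72, 80, 96, 128, 130, 132, 136, 144, 160, 192, 256}, so |A + A| = 28.
K = |A + A| / |A| = 28/7 = 4/1 ≈ 4.0000.
Reference: AP of size 7 gives K = 13/7 ≈ 1.8571; a fully generic set of size 7 gives K ≈ 4.0000.

|A| = 7, |A + A| = 28, K = 28/7 = 4/1.


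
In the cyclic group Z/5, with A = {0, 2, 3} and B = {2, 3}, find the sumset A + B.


Work in Z/5Z: reduce every sum a + b modulo 5.
Enumerate all 6 pairs:
a = 0: 0+2=2, 0+3=3
a = 2: 2+2=4, 2+3=0
a = 3: 3+2=0, 3+3=1
Distinct residues collected: {0, 1, 2, 3, 4}
|A + B| = 5 (out of 5 total residues).

A + B = {0, 1, 2, 3, 4}


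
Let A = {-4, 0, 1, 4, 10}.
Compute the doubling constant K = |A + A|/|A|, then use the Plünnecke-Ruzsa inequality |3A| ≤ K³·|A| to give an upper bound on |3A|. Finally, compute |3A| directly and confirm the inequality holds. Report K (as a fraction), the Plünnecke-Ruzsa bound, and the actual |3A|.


|A| = 5.
Step 1: Compute A + A by enumerating all 25 pairs.
A + A = {-8, -4, -3, 0, 1, 2, 4, 5, 6, 8, 10, 11, 14, 20}, so |A + A| = 14.
Step 2: Doubling constant K = |A + A|/|A| = 14/5 = 14/5 ≈ 2.8000.
Step 3: Plünnecke-Ruzsa gives |3A| ≤ K³·|A| = (2.8000)³ · 5 ≈ 109.7600.
Step 4: Compute 3A = A + A + A directly by enumerating all triples (a,b,c) ∈ A³; |3A| = 27.
Step 5: Check 27 ≤ 109.7600? Yes ✓.

K = 14/5, Plünnecke-Ruzsa bound K³|A| ≈ 109.7600, |3A| = 27, inequality holds.


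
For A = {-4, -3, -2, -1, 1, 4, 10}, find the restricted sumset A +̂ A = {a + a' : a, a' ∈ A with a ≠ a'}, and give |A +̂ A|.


Restricted sumset: A +̂ A = {a + a' : a ∈ A, a' ∈ A, a ≠ a'}.
Equivalently, take A + A and drop any sum 2a that is achievable ONLY as a + a for a ∈ A (i.e. sums representable only with equal summands).
Enumerate pairs (a, a') with a < a' (symmetric, so each unordered pair gives one sum; this covers all a ≠ a'):
  -4 + -3 = -7
  -4 + -2 = -6
  -4 + -1 = -5
  -4 + 1 = -3
  -4 + 4 = 0
  -4 + 10 = 6
  -3 + -2 = -5
  -3 + -1 = -4
  -3 + 1 = -2
  -3 + 4 = 1
  -3 + 10 = 7
  -2 + -1 = -3
  -2 + 1 = -1
  -2 + 4 = 2
  -2 + 10 = 8
  -1 + 1 = 0
  -1 + 4 = 3
  -1 + 10 = 9
  1 + 4 = 5
  1 + 10 = 11
  4 + 10 = 14
Collected distinct sums: {-7, -6, -5, -4, -3, -2, -1, 0, 1, 2, 3, 5, 6, 7, 8, 9, 11, 14}
|A +̂ A| = 18
(Reference bound: |A +̂ A| ≥ 2|A| - 3 for |A| ≥ 2, with |A| = 7 giving ≥ 11.)

|A +̂ A| = 18


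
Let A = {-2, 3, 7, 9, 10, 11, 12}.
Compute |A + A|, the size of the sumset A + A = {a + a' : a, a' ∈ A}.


A + A = {a + a' : a, a' ∈ A}; |A| = 7.
General bounds: 2|A| - 1 ≤ |A + A| ≤ |A|(|A|+1)/2, i.e. 13 ≤ |A + A| ≤ 28.
Lower bound 2|A|-1 is attained iff A is an arithmetic progression.
Enumerate sums a + a' for a ≤ a' (symmetric, so this suffices):
a = -2: -2+-2=-4, -2+3=1, -2+7=5, -2+9=7, -2+10=8, -2+11=9, -2+12=10
a = 3: 3+3=6, 3+7=10, 3+9=12, 3+10=13, 3+11=14, 3+12=15
a = 7: 7+7=14, 7+9=16, 7+10=17, 7+11=18, 7+12=19
a = 9: 9+9=18, 9+10=19, 9+11=20, 9+12=21
a = 10: 10+10=20, 10+11=21, 10+12=22
a = 11: 11+11=22, 11+12=23
a = 12: 12+12=24
Distinct sums: {-4, 1, 5, 6, 7, 8, 9, 10, 12, 13, 14, 15, 16, 17, 18, 19, 20, 21, 22, 23, 24}
|A + A| = 21

|A + A| = 21


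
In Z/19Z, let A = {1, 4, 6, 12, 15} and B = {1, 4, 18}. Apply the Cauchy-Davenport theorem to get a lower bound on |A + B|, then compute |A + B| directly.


Cauchy-Davenport: |A + B| ≥ min(p, |A| + |B| - 1) for A, B nonempty in Z/pZ.
|A| = 5, |B| = 3, p = 19.
CD lower bound = min(19, 5 + 3 - 1) = min(19, 7) = 7.
Compute A + B mod 19 directly:
a = 1: 1+1=2, 1+4=5, 1+18=0
a = 4: 4+1=5, 4+4=8, 4+18=3
a = 6: 6+1=7, 6+4=10, 6+18=5
a = 12: 12+1=13, 12+4=16, 12+18=11
a = 15: 15+1=16, 15+4=0, 15+18=14
A + B = {0, 2, 3, 5, 7, 8, 10, 11, 13, 14, 16}, so |A + B| = 11.
Verify: 11 ≥ 7? Yes ✓.

CD lower bound = 7, actual |A + B| = 11.


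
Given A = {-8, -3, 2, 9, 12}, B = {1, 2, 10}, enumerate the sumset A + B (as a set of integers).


A + B = {a + b : a ∈ A, b ∈ B}.
Enumerate all |A|·|B| = 5·3 = 15 pairs (a, b) and collect distinct sums.
a = -8: -8+1=-7, -8+2=-6, -8+10=2
a = -3: -3+1=-2, -3+2=-1, -3+10=7
a = 2: 2+1=3, 2+2=4, 2+10=12
a = 9: 9+1=10, 9+2=11, 9+10=19
a = 12: 12+1=13, 12+2=14, 12+10=22
Collecting distinct sums: A + B = {-7, -6, -2, -1, 2, 3, 4, 7, 10, 11, 12, 13, 14, 19, 22}
|A + B| = 15

A + B = {-7, -6, -2, -1, 2, 3, 4, 7, 10, 11, 12, 13, 14, 19, 22}


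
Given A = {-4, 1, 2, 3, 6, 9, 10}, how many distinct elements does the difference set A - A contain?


A - A = {a - a' : a, a' ∈ A}; |A| = 7.
Bounds: 2|A|-1 ≤ |A - A| ≤ |A|² - |A| + 1, i.e. 13 ≤ |A - A| ≤ 43.
Note: 0 ∈ A - A always (from a - a). The set is symmetric: if d ∈ A - A then -d ∈ A - A.
Enumerate nonzero differences d = a - a' with a > a' (then include -d):
Positive differences: {1, 2, 3, 4, 5, 6, 7, 8, 9, 10, 13, 14}
Full difference set: {0} ∪ (positive diffs) ∪ (negative diffs).
|A - A| = 1 + 2·12 = 25 (matches direct enumeration: 25).

|A - A| = 25


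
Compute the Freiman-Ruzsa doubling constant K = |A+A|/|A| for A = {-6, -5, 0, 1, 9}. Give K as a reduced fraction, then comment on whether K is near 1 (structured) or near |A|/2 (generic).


|A| = 5.
Compute A + A by enumerating all 25 pairs.
A + A = {-12, -11, -10, -6, -5, -4, 0, 1, 2, 3, 4, 9, 10, 18}, so |A + A| = 14.
K = |A + A| / |A| = 14/5 (already in lowest terms) ≈ 2.8000.
Reference: AP of size 5 gives K = 9/5 ≈ 1.8000; a fully generic set of size 5 gives K ≈ 3.0000.

|A| = 5, |A + A| = 14, K = 14/5.


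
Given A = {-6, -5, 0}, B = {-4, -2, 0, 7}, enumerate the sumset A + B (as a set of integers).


A + B = {a + b : a ∈ A, b ∈ B}.
Enumerate all |A|·|B| = 3·4 = 12 pairs (a, b) and collect distinct sums.
a = -6: -6+-4=-10, -6+-2=-8, -6+0=-6, -6+7=1
a = -5: -5+-4=-9, -5+-2=-7, -5+0=-5, -5+7=2
a = 0: 0+-4=-4, 0+-2=-2, 0+0=0, 0+7=7
Collecting distinct sums: A + B = {-10, -9, -8, -7, -6, -5, -4, -2, 0, 1, 2, 7}
|A + B| = 12

A + B = {-10, -9, -8, -7, -6, -5, -4, -2, 0, 1, 2, 7}


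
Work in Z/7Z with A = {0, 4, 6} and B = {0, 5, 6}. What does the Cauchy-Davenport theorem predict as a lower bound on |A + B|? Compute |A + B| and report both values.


Cauchy-Davenport: |A + B| ≥ min(p, |A| + |B| - 1) for A, B nonempty in Z/pZ.
|A| = 3, |B| = 3, p = 7.
CD lower bound = min(7, 3 + 3 - 1) = min(7, 5) = 5.
Compute A + B mod 7 directly:
a = 0: 0+0=0, 0+5=5, 0+6=6
a = 4: 4+0=4, 4+5=2, 4+6=3
a = 6: 6+0=6, 6+5=4, 6+6=5
A + B = {0, 2, 3, 4, 5, 6}, so |A + B| = 6.
Verify: 6 ≥ 5? Yes ✓.

CD lower bound = 5, actual |A + B| = 6.


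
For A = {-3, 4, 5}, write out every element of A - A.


A - A = {a - a' : a, a' ∈ A}.
Compute a - a' for each ordered pair (a, a'):
a = -3: -3--3=0, -3-4=-7, -3-5=-8
a = 4: 4--3=7, 4-4=0, 4-5=-1
a = 5: 5--3=8, 5-4=1, 5-5=0
Collecting distinct values (and noting 0 appears from a-a):
A - A = {-8, -7, -1, 0, 1, 7, 8}
|A - A| = 7

A - A = {-8, -7, -1, 0, 1, 7, 8}


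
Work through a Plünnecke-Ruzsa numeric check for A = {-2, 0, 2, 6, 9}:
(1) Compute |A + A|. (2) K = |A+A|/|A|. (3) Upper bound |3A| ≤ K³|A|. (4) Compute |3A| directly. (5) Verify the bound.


|A| = 5.
Step 1: Compute A + A by enumerating all 25 pairs.
A + A = {-4, -2, 0, 2, 4, 6, 7, 8, 9, 11, 12, 15, 18}, so |A + A| = 13.
Step 2: Doubling constant K = |A + A|/|A| = 13/5 = 13/5 ≈ 2.6000.
Step 3: Plünnecke-Ruzsa gives |3A| ≤ K³·|A| = (2.6000)³ · 5 ≈ 87.8800.
Step 4: Compute 3A = A + A + A directly by enumerating all triples (a,b,c) ∈ A³; |3A| = 24.
Step 5: Check 24 ≤ 87.8800? Yes ✓.

K = 13/5, Plünnecke-Ruzsa bound K³|A| ≈ 87.8800, |3A| = 24, inequality holds.


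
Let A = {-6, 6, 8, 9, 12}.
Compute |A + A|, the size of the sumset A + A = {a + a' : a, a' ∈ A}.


A + A = {a + a' : a, a' ∈ A}; |A| = 5.
General bounds: 2|A| - 1 ≤ |A + A| ≤ |A|(|A|+1)/2, i.e. 9 ≤ |A + A| ≤ 15.
Lower bound 2|A|-1 is attained iff A is an arithmetic progression.
Enumerate sums a + a' for a ≤ a' (symmetric, so this suffices):
a = -6: -6+-6=-12, -6+6=0, -6+8=2, -6+9=3, -6+12=6
a = 6: 6+6=12, 6+8=14, 6+9=15, 6+12=18
a = 8: 8+8=16, 8+9=17, 8+12=20
a = 9: 9+9=18, 9+12=21
a = 12: 12+12=24
Distinct sums: {-12, 0, 2, 3, 6, 12, 14, 15, 16, 17, 18, 20, 21, 24}
|A + A| = 14

|A + A| = 14


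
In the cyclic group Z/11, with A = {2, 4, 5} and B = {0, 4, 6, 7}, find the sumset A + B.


Work in Z/11Z: reduce every sum a + b modulo 11.
Enumerate all 12 pairs:
a = 2: 2+0=2, 2+4=6, 2+6=8, 2+7=9
a = 4: 4+0=4, 4+4=8, 4+6=10, 4+7=0
a = 5: 5+0=5, 5+4=9, 5+6=0, 5+7=1
Distinct residues collected: {0, 1, 2, 4, 5, 6, 8, 9, 10}
|A + B| = 9 (out of 11 total residues).

A + B = {0, 1, 2, 4, 5, 6, 8, 9, 10}


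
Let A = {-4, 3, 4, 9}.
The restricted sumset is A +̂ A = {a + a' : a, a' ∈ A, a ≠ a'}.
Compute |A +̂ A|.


Restricted sumset: A +̂ A = {a + a' : a ∈ A, a' ∈ A, a ≠ a'}.
Equivalently, take A + A and drop any sum 2a that is achievable ONLY as a + a for a ∈ A (i.e. sums representable only with equal summands).
Enumerate pairs (a, a') with a < a' (symmetric, so each unordered pair gives one sum; this covers all a ≠ a'):
  -4 + 3 = -1
  -4 + 4 = 0
  -4 + 9 = 5
  3 + 4 = 7
  3 + 9 = 12
  4 + 9 = 13
Collected distinct sums: {-1, 0, 5, 7, 12, 13}
|A +̂ A| = 6
(Reference bound: |A +̂ A| ≥ 2|A| - 3 for |A| ≥ 2, with |A| = 4 giving ≥ 5.)

|A +̂ A| = 6


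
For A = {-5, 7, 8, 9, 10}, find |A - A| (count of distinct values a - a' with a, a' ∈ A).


A - A = {a - a' : a, a' ∈ A}; |A| = 5.
Bounds: 2|A|-1 ≤ |A - A| ≤ |A|² - |A| + 1, i.e. 9 ≤ |A - A| ≤ 21.
Note: 0 ∈ A - A always (from a - a). The set is symmetric: if d ∈ A - A then -d ∈ A - A.
Enumerate nonzero differences d = a - a' with a > a' (then include -d):
Positive differences: {1, 2, 3, 12, 13, 14, 15}
Full difference set: {0} ∪ (positive diffs) ∪ (negative diffs).
|A - A| = 1 + 2·7 = 15 (matches direct enumeration: 15).

|A - A| = 15


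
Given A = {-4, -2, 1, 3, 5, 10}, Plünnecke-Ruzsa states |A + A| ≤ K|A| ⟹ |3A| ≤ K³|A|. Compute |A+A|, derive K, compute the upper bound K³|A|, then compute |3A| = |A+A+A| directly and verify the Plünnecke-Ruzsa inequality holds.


|A| = 6.
Step 1: Compute A + A by enumerating all 36 pairs.
A + A = {-8, -6, -4, -3, -1, 1, 2, 3, 4, 6, 8, 10, 11, 13, 15, 20}, so |A + A| = 16.
Step 2: Doubling constant K = |A + A|/|A| = 16/6 = 16/6 ≈ 2.6667.
Step 3: Plünnecke-Ruzsa gives |3A| ≤ K³·|A| = (2.6667)³ · 6 ≈ 113.7778.
Step 4: Compute 3A = A + A + A directly by enumerating all triples (a,b,c) ∈ A³; |3A| = 31.
Step 5: Check 31 ≤ 113.7778? Yes ✓.

K = 16/6, Plünnecke-Ruzsa bound K³|A| ≈ 113.7778, |3A| = 31, inequality holds.


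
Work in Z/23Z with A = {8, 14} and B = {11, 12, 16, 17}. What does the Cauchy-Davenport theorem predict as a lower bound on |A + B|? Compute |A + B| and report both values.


Cauchy-Davenport: |A + B| ≥ min(p, |A| + |B| - 1) for A, B nonempty in Z/pZ.
|A| = 2, |B| = 4, p = 23.
CD lower bound = min(23, 2 + 4 - 1) = min(23, 5) = 5.
Compute A + B mod 23 directly:
a = 8: 8+11=19, 8+12=20, 8+16=1, 8+17=2
a = 14: 14+11=2, 14+12=3, 14+16=7, 14+17=8
A + B = {1, 2, 3, 7, 8, 19, 20}, so |A + B| = 7.
Verify: 7 ≥ 5? Yes ✓.

CD lower bound = 5, actual |A + B| = 7.


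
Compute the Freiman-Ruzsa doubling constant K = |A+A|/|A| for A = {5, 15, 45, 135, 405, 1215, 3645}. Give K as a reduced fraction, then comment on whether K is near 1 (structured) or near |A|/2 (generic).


|A| = 7.
Compute A + A by enumerating all 49 pairs.
A + A = {10, 20, 30, 50, 60, 90, 140, 150, 180, 270, 410, 420, 450, 540, 810, 1220, 1230, 1260, 1350, 1620, 2430, 3650, 3660, 3690, 3780, 4050, 4860, 7290}, so |A + A| = 28.
K = |A + A| / |A| = 28/7 = 4/1 ≈ 4.0000.
Reference: AP of size 7 gives K = 13/7 ≈ 1.8571; a fully generic set of size 7 gives K ≈ 4.0000.

|A| = 7, |A + A| = 28, K = 28/7 = 4/1.


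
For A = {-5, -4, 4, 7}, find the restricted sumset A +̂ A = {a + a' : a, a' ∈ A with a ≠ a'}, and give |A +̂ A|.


Restricted sumset: A +̂ A = {a + a' : a ∈ A, a' ∈ A, a ≠ a'}.
Equivalently, take A + A and drop any sum 2a that is achievable ONLY as a + a for a ∈ A (i.e. sums representable only with equal summands).
Enumerate pairs (a, a') with a < a' (symmetric, so each unordered pair gives one sum; this covers all a ≠ a'):
  -5 + -4 = -9
  -5 + 4 = -1
  -5 + 7 = 2
  -4 + 4 = 0
  -4 + 7 = 3
  4 + 7 = 11
Collected distinct sums: {-9, -1, 0, 2, 3, 11}
|A +̂ A| = 6
(Reference bound: |A +̂ A| ≥ 2|A| - 3 for |A| ≥ 2, with |A| = 4 giving ≥ 5.)

|A +̂ A| = 6


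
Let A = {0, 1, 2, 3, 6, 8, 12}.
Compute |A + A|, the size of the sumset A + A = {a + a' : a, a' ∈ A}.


A + A = {a + a' : a, a' ∈ A}; |A| = 7.
General bounds: 2|A| - 1 ≤ |A + A| ≤ |A|(|A|+1)/2, i.e. 13 ≤ |A + A| ≤ 28.
Lower bound 2|A|-1 is attained iff A is an arithmetic progression.
Enumerate sums a + a' for a ≤ a' (symmetric, so this suffices):
a = 0: 0+0=0, 0+1=1, 0+2=2, 0+3=3, 0+6=6, 0+8=8, 0+12=12
a = 1: 1+1=2, 1+2=3, 1+3=4, 1+6=7, 1+8=9, 1+12=13
a = 2: 2+2=4, 2+3=5, 2+6=8, 2+8=10, 2+12=14
a = 3: 3+3=6, 3+6=9, 3+8=11, 3+12=15
a = 6: 6+6=12, 6+8=14, 6+12=18
a = 8: 8+8=16, 8+12=20
a = 12: 12+12=24
Distinct sums: {0, 1, 2, 3, 4, 5, 6, 7, 8, 9, 10, 11, 12, 13, 14, 15, 16, 18, 20, 24}
|A + A| = 20

|A + A| = 20


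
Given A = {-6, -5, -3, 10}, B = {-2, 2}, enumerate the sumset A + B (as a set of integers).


A + B = {a + b : a ∈ A, b ∈ B}.
Enumerate all |A|·|B| = 4·2 = 8 pairs (a, b) and collect distinct sums.
a = -6: -6+-2=-8, -6+2=-4
a = -5: -5+-2=-7, -5+2=-3
a = -3: -3+-2=-5, -3+2=-1
a = 10: 10+-2=8, 10+2=12
Collecting distinct sums: A + B = {-8, -7, -5, -4, -3, -1, 8, 12}
|A + B| = 8

A + B = {-8, -7, -5, -4, -3, -1, 8, 12}


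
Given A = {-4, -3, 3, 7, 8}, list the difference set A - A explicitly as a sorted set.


A - A = {a - a' : a, a' ∈ A}.
Compute a - a' for each ordered pair (a, a'):
a = -4: -4--4=0, -4--3=-1, -4-3=-7, -4-7=-11, -4-8=-12
a = -3: -3--4=1, -3--3=0, -3-3=-6, -3-7=-10, -3-8=-11
a = 3: 3--4=7, 3--3=6, 3-3=0, 3-7=-4, 3-8=-5
a = 7: 7--4=11, 7--3=10, 7-3=4, 7-7=0, 7-8=-1
a = 8: 8--4=12, 8--3=11, 8-3=5, 8-7=1, 8-8=0
Collecting distinct values (and noting 0 appears from a-a):
A - A = {-12, -11, -10, -7, -6, -5, -4, -1, 0, 1, 4, 5, 6, 7, 10, 11, 12}
|A - A| = 17

A - A = {-12, -11, -10, -7, -6, -5, -4, -1, 0, 1, 4, 5, 6, 7, 10, 11, 12}


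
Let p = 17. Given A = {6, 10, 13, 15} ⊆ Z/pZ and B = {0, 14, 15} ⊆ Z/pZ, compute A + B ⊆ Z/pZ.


Work in Z/17Z: reduce every sum a + b modulo 17.
Enumerate all 12 pairs:
a = 6: 6+0=6, 6+14=3, 6+15=4
a = 10: 10+0=10, 10+14=7, 10+15=8
a = 13: 13+0=13, 13+14=10, 13+15=11
a = 15: 15+0=15, 15+14=12, 15+15=13
Distinct residues collected: {3, 4, 6, 7, 8, 10, 11, 12, 13, 15}
|A + B| = 10 (out of 17 total residues).

A + B = {3, 4, 6, 7, 8, 10, 11, 12, 13, 15}


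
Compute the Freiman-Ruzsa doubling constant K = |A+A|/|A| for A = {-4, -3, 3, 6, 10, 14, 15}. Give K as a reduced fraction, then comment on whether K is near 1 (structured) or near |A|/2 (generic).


|A| = 7.
Compute A + A by enumerating all 49 pairs.
A + A = {-8, -7, -6, -1, 0, 2, 3, 6, 7, 9, 10, 11, 12, 13, 16, 17, 18, 20, 21, 24, 25, 28, 29, 30}, so |A + A| = 24.
K = |A + A| / |A| = 24/7 (already in lowest terms) ≈ 3.4286.
Reference: AP of size 7 gives K = 13/7 ≈ 1.8571; a fully generic set of size 7 gives K ≈ 4.0000.

|A| = 7, |A + A| = 24, K = 24/7.


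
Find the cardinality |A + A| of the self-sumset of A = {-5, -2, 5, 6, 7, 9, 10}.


A + A = {a + a' : a, a' ∈ A}; |A| = 7.
General bounds: 2|A| - 1 ≤ |A + A| ≤ |A|(|A|+1)/2, i.e. 13 ≤ |A + A| ≤ 28.
Lower bound 2|A|-1 is attained iff A is an arithmetic progression.
Enumerate sums a + a' for a ≤ a' (symmetric, so this suffices):
a = -5: -5+-5=-10, -5+-2=-7, -5+5=0, -5+6=1, -5+7=2, -5+9=4, -5+10=5
a = -2: -2+-2=-4, -2+5=3, -2+6=4, -2+7=5, -2+9=7, -2+10=8
a = 5: 5+5=10, 5+6=11, 5+7=12, 5+9=14, 5+10=15
a = 6: 6+6=12, 6+7=13, 6+9=15, 6+10=16
a = 7: 7+7=14, 7+9=16, 7+10=17
a = 9: 9+9=18, 9+10=19
a = 10: 10+10=20
Distinct sums: {-10, -7, -4, 0, 1, 2, 3, 4, 5, 7, 8, 10, 11, 12, 13, 14, 15, 16, 17, 18, 19, 20}
|A + A| = 22

|A + A| = 22


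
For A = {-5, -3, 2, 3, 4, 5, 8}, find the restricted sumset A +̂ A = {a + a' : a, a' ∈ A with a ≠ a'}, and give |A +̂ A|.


Restricted sumset: A +̂ A = {a + a' : a ∈ A, a' ∈ A, a ≠ a'}.
Equivalently, take A + A and drop any sum 2a that is achievable ONLY as a + a for a ∈ A (i.e. sums representable only with equal summands).
Enumerate pairs (a, a') with a < a' (symmetric, so each unordered pair gives one sum; this covers all a ≠ a'):
  -5 + -3 = -8
  -5 + 2 = -3
  -5 + 3 = -2
  -5 + 4 = -1
  -5 + 5 = 0
  -5 + 8 = 3
  -3 + 2 = -1
  -3 + 3 = 0
  -3 + 4 = 1
  -3 + 5 = 2
  -3 + 8 = 5
  2 + 3 = 5
  2 + 4 = 6
  2 + 5 = 7
  2 + 8 = 10
  3 + 4 = 7
  3 + 5 = 8
  3 + 8 = 11
  4 + 5 = 9
  4 + 8 = 12
  5 + 8 = 13
Collected distinct sums: {-8, -3, -2, -1, 0, 1, 2, 3, 5, 6, 7, 8, 9, 10, 11, 12, 13}
|A +̂ A| = 17
(Reference bound: |A +̂ A| ≥ 2|A| - 3 for |A| ≥ 2, with |A| = 7 giving ≥ 11.)

|A +̂ A| = 17


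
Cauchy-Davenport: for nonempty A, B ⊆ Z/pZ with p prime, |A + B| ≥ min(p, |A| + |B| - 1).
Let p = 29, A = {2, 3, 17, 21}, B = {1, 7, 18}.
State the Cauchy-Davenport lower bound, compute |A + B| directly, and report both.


Cauchy-Davenport: |A + B| ≥ min(p, |A| + |B| - 1) for A, B nonempty in Z/pZ.
|A| = 4, |B| = 3, p = 29.
CD lower bound = min(29, 4 + 3 - 1) = min(29, 6) = 6.
Compute A + B mod 29 directly:
a = 2: 2+1=3, 2+7=9, 2+18=20
a = 3: 3+1=4, 3+7=10, 3+18=21
a = 17: 17+1=18, 17+7=24, 17+18=6
a = 21: 21+1=22, 21+7=28, 21+18=10
A + B = {3, 4, 6, 9, 10, 18, 20, 21, 22, 24, 28}, so |A + B| = 11.
Verify: 11 ≥ 6? Yes ✓.

CD lower bound = 6, actual |A + B| = 11.


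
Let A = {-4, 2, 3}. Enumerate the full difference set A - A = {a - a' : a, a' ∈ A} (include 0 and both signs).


A - A = {a - a' : a, a' ∈ A}.
Compute a - a' for each ordered pair (a, a'):
a = -4: -4--4=0, -4-2=-6, -4-3=-7
a = 2: 2--4=6, 2-2=0, 2-3=-1
a = 3: 3--4=7, 3-2=1, 3-3=0
Collecting distinct values (and noting 0 appears from a-a):
A - A = {-7, -6, -1, 0, 1, 6, 7}
|A - A| = 7

A - A = {-7, -6, -1, 0, 1, 6, 7}


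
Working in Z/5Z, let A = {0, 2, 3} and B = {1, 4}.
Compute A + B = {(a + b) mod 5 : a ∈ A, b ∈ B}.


Work in Z/5Z: reduce every sum a + b modulo 5.
Enumerate all 6 pairs:
a = 0: 0+1=1, 0+4=4
a = 2: 2+1=3, 2+4=1
a = 3: 3+1=4, 3+4=2
Distinct residues collected: {1, 2, 3, 4}
|A + B| = 4 (out of 5 total residues).

A + B = {1, 2, 3, 4}


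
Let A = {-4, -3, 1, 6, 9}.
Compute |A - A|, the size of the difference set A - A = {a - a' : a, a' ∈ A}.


A - A = {a - a' : a, a' ∈ A}; |A| = 5.
Bounds: 2|A|-1 ≤ |A - A| ≤ |A|² - |A| + 1, i.e. 9 ≤ |A - A| ≤ 21.
Note: 0 ∈ A - A always (from a - a). The set is symmetric: if d ∈ A - A then -d ∈ A - A.
Enumerate nonzero differences d = a - a' with a > a' (then include -d):
Positive differences: {1, 3, 4, 5, 8, 9, 10, 12, 13}
Full difference set: {0} ∪ (positive diffs) ∪ (negative diffs).
|A - A| = 1 + 2·9 = 19 (matches direct enumeration: 19).

|A - A| = 19


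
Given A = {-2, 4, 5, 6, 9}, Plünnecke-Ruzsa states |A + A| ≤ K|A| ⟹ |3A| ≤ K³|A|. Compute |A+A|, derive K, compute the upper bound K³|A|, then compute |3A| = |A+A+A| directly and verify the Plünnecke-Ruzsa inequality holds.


|A| = 5.
Step 1: Compute A + A by enumerating all 25 pairs.
A + A = {-4, 2, 3, 4, 7, 8, 9, 10, 11, 12, 13, 14, 15, 18}, so |A + A| = 14.
Step 2: Doubling constant K = |A + A|/|A| = 14/5 = 14/5 ≈ 2.8000.
Step 3: Plünnecke-Ruzsa gives |3A| ≤ K³·|A| = (2.8000)³ · 5 ≈ 109.7600.
Step 4: Compute 3A = A + A + A directly by enumerating all triples (a,b,c) ∈ A³; |3A| = 25.
Step 5: Check 25 ≤ 109.7600? Yes ✓.

K = 14/5, Plünnecke-Ruzsa bound K³|A| ≈ 109.7600, |3A| = 25, inequality holds.


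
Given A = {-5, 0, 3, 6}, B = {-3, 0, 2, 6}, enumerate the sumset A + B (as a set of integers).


A + B = {a + b : a ∈ A, b ∈ B}.
Enumerate all |A|·|B| = 4·4 = 16 pairs (a, b) and collect distinct sums.
a = -5: -5+-3=-8, -5+0=-5, -5+2=-3, -5+6=1
a = 0: 0+-3=-3, 0+0=0, 0+2=2, 0+6=6
a = 3: 3+-3=0, 3+0=3, 3+2=5, 3+6=9
a = 6: 6+-3=3, 6+0=6, 6+2=8, 6+6=12
Collecting distinct sums: A + B = {-8, -5, -3, 0, 1, 2, 3, 5, 6, 8, 9, 12}
|A + B| = 12

A + B = {-8, -5, -3, 0, 1, 2, 3, 5, 6, 8, 9, 12}


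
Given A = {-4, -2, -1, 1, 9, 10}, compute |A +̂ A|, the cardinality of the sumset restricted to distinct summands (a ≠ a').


Restricted sumset: A +̂ A = {a + a' : a ∈ A, a' ∈ A, a ≠ a'}.
Equivalently, take A + A and drop any sum 2a that is achievable ONLY as a + a for a ∈ A (i.e. sums representable only with equal summands).
Enumerate pairs (a, a') with a < a' (symmetric, so each unordered pair gives one sum; this covers all a ≠ a'):
  -4 + -2 = -6
  -4 + -1 = -5
  -4 + 1 = -3
  -4 + 9 = 5
  -4 + 10 = 6
  -2 + -1 = -3
  -2 + 1 = -1
  -2 + 9 = 7
  -2 + 10 = 8
  -1 + 1 = 0
  -1 + 9 = 8
  -1 + 10 = 9
  1 + 9 = 10
  1 + 10 = 11
  9 + 10 = 19
Collected distinct sums: {-6, -5, -3, -1, 0, 5, 6, 7, 8, 9, 10, 11, 19}
|A +̂ A| = 13
(Reference bound: |A +̂ A| ≥ 2|A| - 3 for |A| ≥ 2, with |A| = 6 giving ≥ 9.)

|A +̂ A| = 13


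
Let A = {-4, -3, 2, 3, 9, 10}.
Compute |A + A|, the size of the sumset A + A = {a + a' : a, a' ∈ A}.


A + A = {a + a' : a, a' ∈ A}; |A| = 6.
General bounds: 2|A| - 1 ≤ |A + A| ≤ |A|(|A|+1)/2, i.e. 11 ≤ |A + A| ≤ 21.
Lower bound 2|A|-1 is attained iff A is an arithmetic progression.
Enumerate sums a + a' for a ≤ a' (symmetric, so this suffices):
a = -4: -4+-4=-8, -4+-3=-7, -4+2=-2, -4+3=-1, -4+9=5, -4+10=6
a = -3: -3+-3=-6, -3+2=-1, -3+3=0, -3+9=6, -3+10=7
a = 2: 2+2=4, 2+3=5, 2+9=11, 2+10=12
a = 3: 3+3=6, 3+9=12, 3+10=13
a = 9: 9+9=18, 9+10=19
a = 10: 10+10=20
Distinct sums: {-8, -7, -6, -2, -1, 0, 4, 5, 6, 7, 11, 12, 13, 18, 19, 20}
|A + A| = 16

|A + A| = 16


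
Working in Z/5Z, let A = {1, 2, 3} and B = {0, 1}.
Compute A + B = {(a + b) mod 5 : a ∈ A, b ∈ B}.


Work in Z/5Z: reduce every sum a + b modulo 5.
Enumerate all 6 pairs:
a = 1: 1+0=1, 1+1=2
a = 2: 2+0=2, 2+1=3
a = 3: 3+0=3, 3+1=4
Distinct residues collected: {1, 2, 3, 4}
|A + B| = 4 (out of 5 total residues).

A + B = {1, 2, 3, 4}


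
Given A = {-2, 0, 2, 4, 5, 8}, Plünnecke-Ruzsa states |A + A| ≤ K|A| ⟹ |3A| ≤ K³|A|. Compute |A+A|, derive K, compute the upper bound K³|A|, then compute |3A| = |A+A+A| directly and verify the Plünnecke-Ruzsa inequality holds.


|A| = 6.
Step 1: Compute A + A by enumerating all 36 pairs.
A + A = {-4, -2, 0, 2, 3, 4, 5, 6, 7, 8, 9, 10, 12, 13, 16}, so |A + A| = 15.
Step 2: Doubling constant K = |A + A|/|A| = 15/6 = 15/6 ≈ 2.5000.
Step 3: Plünnecke-Ruzsa gives |3A| ≤ K³·|A| = (2.5000)³ · 6 ≈ 93.7500.
Step 4: Compute 3A = A + A + A directly by enumerating all triples (a,b,c) ∈ A³; |3A| = 25.
Step 5: Check 25 ≤ 93.7500? Yes ✓.

K = 15/6, Plünnecke-Ruzsa bound K³|A| ≈ 93.7500, |3A| = 25, inequality holds.


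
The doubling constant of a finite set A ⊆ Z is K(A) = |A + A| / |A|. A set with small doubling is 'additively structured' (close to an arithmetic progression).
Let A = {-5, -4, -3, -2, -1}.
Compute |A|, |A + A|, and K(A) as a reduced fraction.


|A| = 5.
Compute A + A by enumerating all 25 pairs.
A + A = {-10, -9, -8, -7, -6, -5, -4, -3, -2}, so |A + A| = 9.
K = |A + A| / |A| = 9/5 (already in lowest terms) ≈ 1.8000.
Reference: AP of size 5 gives K = 9/5 ≈ 1.8000; a fully generic set of size 5 gives K ≈ 3.0000.

|A| = 5, |A + A| = 9, K = 9/5.


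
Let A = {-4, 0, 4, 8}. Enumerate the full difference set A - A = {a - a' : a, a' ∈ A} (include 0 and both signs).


A - A = {a - a' : a, a' ∈ A}.
Compute a - a' for each ordered pair (a, a'):
a = -4: -4--4=0, -4-0=-4, -4-4=-8, -4-8=-12
a = 0: 0--4=4, 0-0=0, 0-4=-4, 0-8=-8
a = 4: 4--4=8, 4-0=4, 4-4=0, 4-8=-4
a = 8: 8--4=12, 8-0=8, 8-4=4, 8-8=0
Collecting distinct values (and noting 0 appears from a-a):
A - A = {-12, -8, -4, 0, 4, 8, 12}
|A - A| = 7

A - A = {-12, -8, -4, 0, 4, 8, 12}


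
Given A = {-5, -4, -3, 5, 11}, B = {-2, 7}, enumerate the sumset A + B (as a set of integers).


A + B = {a + b : a ∈ A, b ∈ B}.
Enumerate all |A|·|B| = 5·2 = 10 pairs (a, b) and collect distinct sums.
a = -5: -5+-2=-7, -5+7=2
a = -4: -4+-2=-6, -4+7=3
a = -3: -3+-2=-5, -3+7=4
a = 5: 5+-2=3, 5+7=12
a = 11: 11+-2=9, 11+7=18
Collecting distinct sums: A + B = {-7, -6, -5, 2, 3, 4, 9, 12, 18}
|A + B| = 9

A + B = {-7, -6, -5, 2, 3, 4, 9, 12, 18}


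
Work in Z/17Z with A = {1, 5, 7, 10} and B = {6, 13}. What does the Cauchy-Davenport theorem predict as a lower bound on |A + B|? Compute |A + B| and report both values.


Cauchy-Davenport: |A + B| ≥ min(p, |A| + |B| - 1) for A, B nonempty in Z/pZ.
|A| = 4, |B| = 2, p = 17.
CD lower bound = min(17, 4 + 2 - 1) = min(17, 5) = 5.
Compute A + B mod 17 directly:
a = 1: 1+6=7, 1+13=14
a = 5: 5+6=11, 5+13=1
a = 7: 7+6=13, 7+13=3
a = 10: 10+6=16, 10+13=6
A + B = {1, 3, 6, 7, 11, 13, 14, 16}, so |A + B| = 8.
Verify: 8 ≥ 5? Yes ✓.

CD lower bound = 5, actual |A + B| = 8.


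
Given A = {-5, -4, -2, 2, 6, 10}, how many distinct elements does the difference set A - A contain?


A - A = {a - a' : a, a' ∈ A}; |A| = 6.
Bounds: 2|A|-1 ≤ |A - A| ≤ |A|² - |A| + 1, i.e. 11 ≤ |A - A| ≤ 31.
Note: 0 ∈ A - A always (from a - a). The set is symmetric: if d ∈ A - A then -d ∈ A - A.
Enumerate nonzero differences d = a - a' with a > a' (then include -d):
Positive differences: {1, 2, 3, 4, 6, 7, 8, 10, 11, 12, 14, 15}
Full difference set: {0} ∪ (positive diffs) ∪ (negative diffs).
|A - A| = 1 + 2·12 = 25 (matches direct enumeration: 25).

|A - A| = 25


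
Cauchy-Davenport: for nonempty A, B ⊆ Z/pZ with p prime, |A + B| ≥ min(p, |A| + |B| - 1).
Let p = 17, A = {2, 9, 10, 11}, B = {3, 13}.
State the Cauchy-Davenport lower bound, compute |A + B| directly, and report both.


Cauchy-Davenport: |A + B| ≥ min(p, |A| + |B| - 1) for A, B nonempty in Z/pZ.
|A| = 4, |B| = 2, p = 17.
CD lower bound = min(17, 4 + 2 - 1) = min(17, 5) = 5.
Compute A + B mod 17 directly:
a = 2: 2+3=5, 2+13=15
a = 9: 9+3=12, 9+13=5
a = 10: 10+3=13, 10+13=6
a = 11: 11+3=14, 11+13=7
A + B = {5, 6, 7, 12, 13, 14, 15}, so |A + B| = 7.
Verify: 7 ≥ 5? Yes ✓.

CD lower bound = 5, actual |A + B| = 7.


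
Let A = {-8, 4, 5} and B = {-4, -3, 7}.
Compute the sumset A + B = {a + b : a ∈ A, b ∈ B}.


A + B = {a + b : a ∈ A, b ∈ B}.
Enumerate all |A|·|B| = 3·3 = 9 pairs (a, b) and collect distinct sums.
a = -8: -8+-4=-12, -8+-3=-11, -8+7=-1
a = 4: 4+-4=0, 4+-3=1, 4+7=11
a = 5: 5+-4=1, 5+-3=2, 5+7=12
Collecting distinct sums: A + B = {-12, -11, -1, 0, 1, 2, 11, 12}
|A + B| = 8

A + B = {-12, -11, -1, 0, 1, 2, 11, 12}


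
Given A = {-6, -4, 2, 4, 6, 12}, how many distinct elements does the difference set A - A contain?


A - A = {a - a' : a, a' ∈ A}; |A| = 6.
Bounds: 2|A|-1 ≤ |A - A| ≤ |A|² - |A| + 1, i.e. 11 ≤ |A - A| ≤ 31.
Note: 0 ∈ A - A always (from a - a). The set is symmetric: if d ∈ A - A then -d ∈ A - A.
Enumerate nonzero differences d = a - a' with a > a' (then include -d):
Positive differences: {2, 4, 6, 8, 10, 12, 16, 18}
Full difference set: {0} ∪ (positive diffs) ∪ (negative diffs).
|A - A| = 1 + 2·8 = 17 (matches direct enumeration: 17).

|A - A| = 17


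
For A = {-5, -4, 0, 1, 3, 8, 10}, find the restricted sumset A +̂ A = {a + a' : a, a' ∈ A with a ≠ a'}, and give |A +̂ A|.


Restricted sumset: A +̂ A = {a + a' : a ∈ A, a' ∈ A, a ≠ a'}.
Equivalently, take A + A and drop any sum 2a that is achievable ONLY as a + a for a ∈ A (i.e. sums representable only with equal summands).
Enumerate pairs (a, a') with a < a' (symmetric, so each unordered pair gives one sum; this covers all a ≠ a'):
  -5 + -4 = -9
  -5 + 0 = -5
  -5 + 1 = -4
  -5 + 3 = -2
  -5 + 8 = 3
  -5 + 10 = 5
  -4 + 0 = -4
  -4 + 1 = -3
  -4 + 3 = -1
  -4 + 8 = 4
  -4 + 10 = 6
  0 + 1 = 1
  0 + 3 = 3
  0 + 8 = 8
  0 + 10 = 10
  1 + 3 = 4
  1 + 8 = 9
  1 + 10 = 11
  3 + 8 = 11
  3 + 10 = 13
  8 + 10 = 18
Collected distinct sums: {-9, -5, -4, -3, -2, -1, 1, 3, 4, 5, 6, 8, 9, 10, 11, 13, 18}
|A +̂ A| = 17
(Reference bound: |A +̂ A| ≥ 2|A| - 3 for |A| ≥ 2, with |A| = 7 giving ≥ 11.)

|A +̂ A| = 17


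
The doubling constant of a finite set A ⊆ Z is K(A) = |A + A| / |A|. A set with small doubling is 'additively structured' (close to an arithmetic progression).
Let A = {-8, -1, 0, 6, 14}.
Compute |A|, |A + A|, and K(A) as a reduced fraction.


|A| = 5.
Compute A + A by enumerating all 25 pairs.
A + A = {-16, -9, -8, -2, -1, 0, 5, 6, 12, 13, 14, 20, 28}, so |A + A| = 13.
K = |A + A| / |A| = 13/5 (already in lowest terms) ≈ 2.6000.
Reference: AP of size 5 gives K = 9/5 ≈ 1.8000; a fully generic set of size 5 gives K ≈ 3.0000.

|A| = 5, |A + A| = 13, K = 13/5.


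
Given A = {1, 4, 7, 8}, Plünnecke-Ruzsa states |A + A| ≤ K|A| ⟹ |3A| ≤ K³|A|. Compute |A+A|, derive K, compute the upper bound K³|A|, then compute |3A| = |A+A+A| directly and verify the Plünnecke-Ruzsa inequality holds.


|A| = 4.
Step 1: Compute A + A by enumerating all 16 pairs.
A + A = {2, 5, 8, 9, 11, 12, 14, 15, 16}, so |A + A| = 9.
Step 2: Doubling constant K = |A + A|/|A| = 9/4 = 9/4 ≈ 2.2500.
Step 3: Plünnecke-Ruzsa gives |3A| ≤ K³·|A| = (2.2500)³ · 4 ≈ 45.5625.
Step 4: Compute 3A = A + A + A directly by enumerating all triples (a,b,c) ∈ A³; |3A| = 16.
Step 5: Check 16 ≤ 45.5625? Yes ✓.

K = 9/4, Plünnecke-Ruzsa bound K³|A| ≈ 45.5625, |3A| = 16, inequality holds.


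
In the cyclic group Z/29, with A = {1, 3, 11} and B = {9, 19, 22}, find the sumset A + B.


Work in Z/29Z: reduce every sum a + b modulo 29.
Enumerate all 9 pairs:
a = 1: 1+9=10, 1+19=20, 1+22=23
a = 3: 3+9=12, 3+19=22, 3+22=25
a = 11: 11+9=20, 11+19=1, 11+22=4
Distinct residues collected: {1, 4, 10, 12, 20, 22, 23, 25}
|A + B| = 8 (out of 29 total residues).

A + B = {1, 4, 10, 12, 20, 22, 23, 25}


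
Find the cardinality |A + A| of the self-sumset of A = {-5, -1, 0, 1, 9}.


A + A = {a + a' : a, a' ∈ A}; |A| = 5.
General bounds: 2|A| - 1 ≤ |A + A| ≤ |A|(|A|+1)/2, i.e. 9 ≤ |A + A| ≤ 15.
Lower bound 2|A|-1 is attained iff A is an arithmetic progression.
Enumerate sums a + a' for a ≤ a' (symmetric, so this suffices):
a = -5: -5+-5=-10, -5+-1=-6, -5+0=-5, -5+1=-4, -5+9=4
a = -1: -1+-1=-2, -1+0=-1, -1+1=0, -1+9=8
a = 0: 0+0=0, 0+1=1, 0+9=9
a = 1: 1+1=2, 1+9=10
a = 9: 9+9=18
Distinct sums: {-10, -6, -5, -4, -2, -1, 0, 1, 2, 4, 8, 9, 10, 18}
|A + A| = 14

|A + A| = 14


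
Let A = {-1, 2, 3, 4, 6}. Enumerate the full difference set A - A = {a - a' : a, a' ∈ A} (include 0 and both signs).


A - A = {a - a' : a, a' ∈ A}.
Compute a - a' for each ordered pair (a, a'):
a = -1: -1--1=0, -1-2=-3, -1-3=-4, -1-4=-5, -1-6=-7
a = 2: 2--1=3, 2-2=0, 2-3=-1, 2-4=-2, 2-6=-4
a = 3: 3--1=4, 3-2=1, 3-3=0, 3-4=-1, 3-6=-3
a = 4: 4--1=5, 4-2=2, 4-3=1, 4-4=0, 4-6=-2
a = 6: 6--1=7, 6-2=4, 6-3=3, 6-4=2, 6-6=0
Collecting distinct values (and noting 0 appears from a-a):
A - A = {-7, -5, -4, -3, -2, -1, 0, 1, 2, 3, 4, 5, 7}
|A - A| = 13

A - A = {-7, -5, -4, -3, -2, -1, 0, 1, 2, 3, 4, 5, 7}
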